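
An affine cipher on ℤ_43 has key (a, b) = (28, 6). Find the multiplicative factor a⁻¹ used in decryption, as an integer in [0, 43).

20

gcd(43, 28) by repeated division:
43 = 1×28 + 15
28 = 1×15 + 13
15 = 1×13 + 2
13 = 6×2 + 1
2 = 2×1 + 0
gcd = 1, so the inverse exists. Back-substitute:
1 = 13 − 6·2
1 = −6·15 + 7·13
1 = 7·28 − 13·15
1 = −13·43 + 20·28
So 28·20 ≡ 1 (mod 43).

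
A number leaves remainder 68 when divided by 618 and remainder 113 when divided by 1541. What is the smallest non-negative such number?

Write x = 68 + 618·k. Then 618·k ≡ 113 − 68 ≡ 45 (mod 1541).
Need 618⁻¹ mod 1541. Extended Euclid on (1541, 618):
1541 = 2*618 + 305
618 = 2*305 + 8
305 = 38*8 + 1
8 = 8*1 + 0
Back-substitute:
1 = 305 − 38·8
1 = −38·618 + 77·305
1 = 77·1541 − 192·618
618⁻¹ ≡ 1349 (mod 1541), so k ≡ 1349·45 ≡ 606 (mod 1541).
x = 68 + 618·606 = 374576.

374576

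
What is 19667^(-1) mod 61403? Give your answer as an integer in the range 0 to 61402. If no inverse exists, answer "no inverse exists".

43023

Apply the Euclidean algorithm to 61403 and 19667:
61403 = 3·19667 + 2402
19667 = 8·2402 + 451
2402 = 5·451 + 147
451 = 3·147 + 10
147 = 14·10 + 7
10 = 1·7 + 3
7 = 2·3 + 1
3 = 3·1 + 0
The gcd is 1. Working backward:
1 = 7 − 2·3
1 = −2·10 + 3·7
1 = 3·147 − 44·10
1 = −44·451 + 135·147
1 = 135·2402 − 719·451
1 = −719·19667 + 5887·2402
1 = 5887·61403 − 18380·19667
So 19667·(-18380) ≡ 1 (mod 61403), and -18380 ≡ 43023 (mod 61403).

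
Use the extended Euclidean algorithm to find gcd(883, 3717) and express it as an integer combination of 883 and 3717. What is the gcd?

Apply Euclid's algorithm to 3717 and 883:
3717 = 4*883 + 185
883 = 4*185 + 143
185 = 1*143 + 42
143 = 3*42 + 17
42 = 2*17 + 8
17 = 2*8 + 1
8 = 8*1 + 0
gcd(883, 3717) = 1.
Working backward:
1 = 17 − 2·8
1 = −2·42 + 5·17
1 = 5·143 − 17·42
1 = −17·185 + 22·143
1 = 22·883 − 105·185
1 = −105·3717 + 442·883
So 1 = (-105)·3717 + (442)·883.

1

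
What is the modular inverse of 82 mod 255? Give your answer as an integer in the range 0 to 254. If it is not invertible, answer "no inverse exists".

28

Extended Euclidean algorithm:
255 = 3·82 + 9
82 = 9·9 + 1
9 = 9·1 + 0
The gcd is 1. Working backward:
1 = 82 − 9·9
1 = −9·255 + 28·82
So 82·28 ≡ 1 (mod 255).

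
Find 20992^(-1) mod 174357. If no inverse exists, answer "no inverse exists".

Extended Euclidean algorithm:
174357 = 8·20992 + 6421
20992 = 3·6421 + 1729
6421 = 3·1729 + 1234
1729 = 1·1234 + 495
1234 = 2·495 + 244
495 = 2·244 + 7
244 = 34·7 + 6
7 = 1·6 + 1
6 = 6·1 + 0
Since gcd(20992, 174357) = 1, back-substitute to write 1 as a combination:
1 = 7 − 6
1 = −244 + 35·7
1 = 35·495 − 71·244
1 = −71·1234 + 177·495
1 = 177·1729 − 248·1234
1 = −248·6421 + 921·1729
1 = 921·20992 − 3011·6421
1 = −3011·174357 + 25009·20992
So 20992·25009 ≡ 1 (mod 174357).

25009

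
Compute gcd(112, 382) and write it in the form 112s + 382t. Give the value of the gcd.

Repeated division:
382 = 3×112 + 46
112 = 2×46 + 20
46 = 2×20 + 6
20 = 3×6 + 2
6 = 3×2 + 0
gcd(112, 382) = 2.
Express as a combination:
2 = 20 − 3·6
2 = −3·46 + 7·20
2 = 7·112 − 17·46
2 = −17·382 + 58·112
So 2 = (-17)·382 + (58)·112.

2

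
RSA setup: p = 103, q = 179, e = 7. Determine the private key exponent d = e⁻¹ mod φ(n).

φ(n) = (p−1)(q−1) = 102·178 = 18156.
Need d with 7·d ≡ 1 (mod 18156). Apply the extended Euclidean algorithm:
18156 = 2593·7 + 5
7 = 1·5 + 2
5 = 2·2 + 1
2 = 2·1 + 0
Back-substitute:
1 = 5 − 2·2
1 = −2·7 + 3·5
1 = 3·18156 − 7781·7
So 7·(-7781) ≡ 1 (mod 18156), hence d ≡ -7781 ≡ 10375 (mod 18156).

10375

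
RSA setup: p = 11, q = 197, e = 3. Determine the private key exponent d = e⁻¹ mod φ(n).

φ(n) = (p−1)(q−1) = 10·196 = 1960.
Need d with 3·d ≡ 1 (mod 1960). Apply the extended Euclidean algorithm:
1960 = 653×3 + 1
3 = 3×1 + 0
Back-substitute:
1 = 1960 − 653·3
So 3·(-653) ≡ 1 (mod 1960), hence d ≡ -653 ≡ 1307 (mod 1960).

1307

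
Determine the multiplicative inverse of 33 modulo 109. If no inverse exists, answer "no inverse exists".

Run Euclid on (109, 33):
109 = 3×33 + 10
33 = 3×10 + 3
10 = 3×3 + 1
3 = 3×1 + 0
Since gcd(33, 109) = 1, back-substitute to write 1 as a combination:
1 = 10 − 3·3
1 = −3·33 + 10·10
1 = 10·109 − 33·33
Thus 33·(-33) ≡ 1 (mod 109); reducing, -33 mod 109 = 76.

76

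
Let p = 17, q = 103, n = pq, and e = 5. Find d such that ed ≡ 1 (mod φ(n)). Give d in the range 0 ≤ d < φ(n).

653

φ(n) = (p−1)(q−1) = 16·102 = 1632.
Need d with 5·d ≡ 1 (mod 1632). Apply the extended Euclidean algorithm:
1632 = 326*5 + 2
5 = 2*2 + 1
2 = 2*1 + 0
Back-substitute:
1 = 5 − 2·2
1 = −2·1632 + 653·5
So 5·653 ≡ 1 (mod 1632), hence d = 653.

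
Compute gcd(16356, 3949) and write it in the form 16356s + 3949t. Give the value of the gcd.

1

Repeated division:
16356 = 4*3949 + 560
3949 = 7*560 + 29
560 = 19*29 + 9
29 = 3*9 + 2
9 = 4*2 + 1
2 = 2*1 + 0
gcd(16356, 3949) = 1.
Back-substituting:
1 = 9 − 4·2
1 = −4·29 + 13·9
1 = 13·560 − 251·29
1 = −251·3949 + 1770·560
1 = 1770·16356 − 7331·3949
So 1 = (1770)·16356 + (-7331)·3949.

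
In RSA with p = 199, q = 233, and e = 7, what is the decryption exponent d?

φ(n) = (p−1)(q−1) = 198·232 = 45936.
Need d with 7·d ≡ 1 (mod 45936). Apply the extended Euclidean algorithm:
45936 = 6562·7 + 2
7 = 3·2 + 1
2 = 2·1 + 0
Back-substitute:
1 = 7 − 3·2
1 = −3·45936 + 19687·7
So 7·19687 ≡ 1 (mod 45936), hence d = 19687.

19687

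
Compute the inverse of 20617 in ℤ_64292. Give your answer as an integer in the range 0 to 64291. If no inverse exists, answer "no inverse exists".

gcd(64292, 20617) by repeated division:
64292 = 3*20617 + 2441
20617 = 8*2441 + 1089
2441 = 2*1089 + 263
1089 = 4*263 + 37
263 = 7*37 + 4
37 = 9*4 + 1
4 = 4*1 + 0
The gcd is 1. Working backward:
1 = 37 − 9·4
1 = −9·263 + 64·37
1 = 64·1089 − 265·263
1 = −265·2441 + 594·1089
1 = 594·20617 − 5017·2441
1 = −5017·64292 + 15645·20617
So 20617·15645 ≡ 1 (mod 64292).

15645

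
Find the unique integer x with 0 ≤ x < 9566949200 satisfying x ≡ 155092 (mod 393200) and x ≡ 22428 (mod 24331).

1653167892

Write x = 155092 + 393200·k. Then 393200·k ≡ 22428 − 155092 ≡ 13322 (mod 24331).
Need 393200⁻¹ mod 24331. Extended Euclid on (24331, 3904):
24331 = 6*3904 + 907
3904 = 4*907 + 276
907 = 3*276 + 79
276 = 3*79 + 39
79 = 2*39 + 1
39 = 39*1 + 0
Back-substitute:
1 = 79 − 2·39
1 = −2·276 + 7·79
1 = 7·907 − 23·276
1 = −23·3904 + 99·907
1 = 99·24331 − 617·3904
393200⁻¹ ≡ 23714 (mod 24331), so k ≡ 23714·13322 ≡ 4204 (mod 24331).
x = 155092 + 393200·4204 = 1653167892.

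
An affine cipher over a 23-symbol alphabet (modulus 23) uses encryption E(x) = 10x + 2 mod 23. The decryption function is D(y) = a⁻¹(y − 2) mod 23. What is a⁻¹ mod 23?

Apply the Euclidean algorithm to 23 and 10:
23 = 2·10 + 3
10 = 3·3 + 1
3 = 3·1 + 0
The gcd is 1. Working backward:
1 = 10 − 3·3
1 = −3·23 + 7·10
So 10·7 ≡ 1 (mod 23).

7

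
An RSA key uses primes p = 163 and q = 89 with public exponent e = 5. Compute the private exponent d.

11405

φ(n) = (p−1)(q−1) = 162·88 = 14256.
Need d with 5·d ≡ 1 (mod 14256). Apply the extended Euclidean algorithm:
14256 = 2851*5 + 1
5 = 5*1 + 0
Back-substitute:
1 = 14256 − 2851·5
So 5·(-2851) ≡ 1 (mod 14256), hence d ≡ -2851 ≡ 11405 (mod 14256).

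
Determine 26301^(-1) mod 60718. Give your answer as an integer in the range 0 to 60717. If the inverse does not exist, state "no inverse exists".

Apply the Euclidean algorithm to 60718 and 26301:
60718 = 2·26301 + 8116
26301 = 3·8116 + 1953
8116 = 4·1953 + 304
1953 = 6·304 + 129
304 = 2·129 + 46
129 = 2·46 + 37
46 = 1·37 + 9
37 = 4·9 + 1
9 = 9·1 + 0
Since gcd(26301, 60718) = 1, back-substitute to write 1 as a combination:
1 = 37 − 4·9
1 = −4·46 + 5·37
1 = 5·129 − 14·46
1 = −14·304 + 33·129
1 = 33·1953 − 212·304
1 = −212·8116 + 881·1953
1 = 881·26301 − 2855·8116
1 = −2855·60718 + 6591·26301
So 26301·6591 ≡ 1 (mod 60718).

6591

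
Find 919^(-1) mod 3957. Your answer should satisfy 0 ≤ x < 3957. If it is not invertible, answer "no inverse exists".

Run Euclid on (3957, 919):
3957 = 4·919 + 281
919 = 3·281 + 76
281 = 3·76 + 53
76 = 1·53 + 23
53 = 2·23 + 7
23 = 3·7 + 2
7 = 3·2 + 1
2 = 2·1 + 0
gcd = 1, so the inverse exists. Back-substitute:
1 = 7 − 3·2
1 = −3·23 + 10·7
1 = 10·53 − 23·23
1 = −23·76 + 33·53
1 = 33·281 − 122·76
1 = −122·919 + 399·281
1 = 399·3957 − 1718·919
So 919·(-1718) ≡ 1 (mod 3957), and -1718 ≡ 2239 (mod 3957).

2239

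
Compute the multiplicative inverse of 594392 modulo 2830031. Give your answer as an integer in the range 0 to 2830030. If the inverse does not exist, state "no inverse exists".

1705169

gcd(2830031, 594392) by repeated division:
2830031 = 4·594392 + 452463
594392 = 1·452463 + 141929
452463 = 3·141929 + 26676
141929 = 5·26676 + 8549
26676 = 3·8549 + 1029
8549 = 8·1029 + 317
1029 = 3·317 + 78
317 = 4·78 + 5
78 = 15·5 + 3
5 = 1·3 + 2
3 = 1·2 + 1
2 = 2·1 + 0
Since gcd(594392, 2830031) = 1, back-substitute to write 1 as a combination:
1 = 3 − 2
1 = −5 + 2·3
1 = 2·78 − 31·5
1 = −31·317 + 126·78
1 = 126·1029 − 409·317
1 = −409·8549 + 3398·1029
1 = 3398·26676 − 10603·8549
1 = −10603·141929 + 56413·26676
1 = 56413·452463 − 179842·141929
1 = −179842·594392 + 236255·452463
1 = 236255·2830031 − 1124862·594392
So 594392·(-1124862) ≡ 1 (mod 2830031), and -1124862 ≡ 1705169 (mod 2830031).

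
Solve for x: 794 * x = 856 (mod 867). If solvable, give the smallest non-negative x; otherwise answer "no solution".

First find gcd(794, 867):
867 = 1×794 + 73
794 = 10×73 + 64
73 = 1×64 + 9
64 = 7×9 + 1
9 = 9×1 + 0
gcd = 1, so a unique solution mod 867 exists.
Back-substitute for the Bézout coefficients:
1 = 64 − 7·9
1 = −7·73 + 8·64
1 = 8·794 − 87·73
1 = −87·867 + 95·794
So 794·(95) ≡ 1 (mod 867), giving 794⁻¹ ≡ 95.
x ≡ 794⁻¹·856 ≡ 95·856 ≡ 689 (mod 867).

689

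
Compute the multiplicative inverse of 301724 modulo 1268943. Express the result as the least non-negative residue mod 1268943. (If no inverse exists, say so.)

gcd(1268943, 301724) by repeated division:
1268943 = 4×301724 + 62047
301724 = 4×62047 + 53536
62047 = 1×53536 + 8511
53536 = 6×8511 + 2470
8511 = 3×2470 + 1101
2470 = 2×1101 + 268
1101 = 4×268 + 29
268 = 9×29 + 7
29 = 4×7 + 1
7 = 7×1 + 0
gcd = 1, so the inverse exists. Back-substitute:
1 = 29 − 4·7
1 = −4·268 + 37·29
1 = 37·1101 − 152·268
1 = −152·2470 + 341·1101
1 = 341·8511 − 1175·2470
1 = −1175·53536 + 7391·8511
1 = 7391·62047 − 8566·53536
1 = −8566·301724 + 41655·62047
1 = 41655·1268943 − 175186·301724
Hence 301724⁻¹ ≡ -175186 ≡ 1093757 (mod 1268943).

1093757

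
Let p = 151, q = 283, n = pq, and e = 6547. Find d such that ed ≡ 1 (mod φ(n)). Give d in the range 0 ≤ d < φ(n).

φ(n) = (p−1)(q−1) = 150·282 = 42300.
Need d with 6547·d ≡ 1 (mod 42300). Apply the extended Euclidean algorithm:
42300 = 6*6547 + 3018
6547 = 2*3018 + 511
3018 = 5*511 + 463
511 = 1*463 + 48
463 = 9*48 + 31
48 = 1*31 + 17
31 = 1*17 + 14
17 = 1*14 + 3
14 = 4*3 + 2
3 = 1*2 + 1
2 = 2*1 + 0
Back-substitute:
1 = 3 − 2
1 = −14 + 5·3
1 = 5·17 − 6·14
1 = −6·31 + 11·17
1 = 11·48 − 17·31
1 = −17·463 + 164·48
1 = 164·511 − 181·463
1 = −181·3018 + 1069·511
1 = 1069·6547 − 2319·3018
1 = −2319·42300 + 14983·6547
So 6547·14983 ≡ 1 (mod 42300), hence d = 14983.

14983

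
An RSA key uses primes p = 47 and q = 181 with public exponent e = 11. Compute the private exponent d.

φ(n) = (p−1)(q−1) = 46·180 = 8280.
Need d with 11·d ≡ 1 (mod 8280). Apply the extended Euclidean algorithm:
8280 = 752×11 + 8
11 = 1×8 + 3
8 = 2×3 + 2
3 = 1×2 + 1
2 = 2×1 + 0
Back-substitute:
1 = 3 − 2
1 = −8 + 3·3
1 = 3·11 − 4·8
1 = −4·8280 + 3011·11
So 11·3011 ≡ 1 (mod 8280), hence d = 3011.

3011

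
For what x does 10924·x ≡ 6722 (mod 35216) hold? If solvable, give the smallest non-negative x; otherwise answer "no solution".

no solution

gcd(10924, 35216):
35216 = 3*10924 + 2444
10924 = 4*2444 + 1148
2444 = 2*1148 + 148
1148 = 7*148 + 112
148 = 1*112 + 36
112 = 3*36 + 4
36 = 9*4 + 0
gcd = 4, but 4 ∤ 6722, so the congruence has no solution.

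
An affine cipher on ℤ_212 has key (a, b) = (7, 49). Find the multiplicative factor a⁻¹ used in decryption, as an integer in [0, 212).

91

gcd(212, 7) by repeated division:
212 = 30·7 + 2
7 = 3·2 + 1
2 = 2·1 + 0
gcd = 1, so the inverse exists. Back-substitute:
1 = 7 − 3·2
1 = −3·212 + 91·7
So 7·91 ≡ 1 (mod 212).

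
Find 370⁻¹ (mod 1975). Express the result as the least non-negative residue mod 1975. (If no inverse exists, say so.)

Euclidean algorithm on 1975, 370:
1975 = 5*370 + 125
370 = 2*125 + 120
125 = 1*120 + 5
120 = 24*5 + 0
The gcd is 5, not 1, hence no inverse exists.

no inverse exists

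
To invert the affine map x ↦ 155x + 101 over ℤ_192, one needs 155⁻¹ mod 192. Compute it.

Run Euclid on (192, 155):
192 = 1*155 + 37
155 = 4*37 + 7
37 = 5*7 + 2
7 = 3*2 + 1
2 = 2*1 + 0
Since gcd(155, 192) = 1, back-substitute to write 1 as a combination:
1 = 7 − 3·2
1 = −3·37 + 16·7
1 = 16·155 − 67·37
1 = −67·192 + 83·155
So 155·83 ≡ 1 (mod 192).

83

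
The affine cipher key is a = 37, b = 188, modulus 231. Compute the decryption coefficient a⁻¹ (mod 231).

Apply the Euclidean algorithm to 231 and 37:
231 = 6·37 + 9
37 = 4·9 + 1
9 = 9·1 + 0
gcd = 1, so the inverse exists. Back-substitute:
1 = 37 − 4·9
1 = −4·231 + 25·37
So 37·25 ≡ 1 (mod 231).

25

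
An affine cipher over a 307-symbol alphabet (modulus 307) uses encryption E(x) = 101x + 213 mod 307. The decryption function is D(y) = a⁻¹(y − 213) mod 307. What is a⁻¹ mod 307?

76

Run Euclid on (307, 101):
307 = 3·101 + 4
101 = 25·4 + 1
4 = 4·1 + 0
Since gcd(101, 307) = 1, back-substitute to write 1 as a combination:
1 = 101 − 25·4
1 = −25·307 + 76·101
So 101·76 ≡ 1 (mod 307).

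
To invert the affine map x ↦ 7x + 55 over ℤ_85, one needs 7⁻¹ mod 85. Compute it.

Apply the Euclidean algorithm to 85 and 7:
85 = 12×7 + 1
7 = 7×1 + 0
The gcd is 1. Working backward:
1 = 85 − 12·7
Hence 7⁻¹ ≡ -12 ≡ 73 (mod 85).

73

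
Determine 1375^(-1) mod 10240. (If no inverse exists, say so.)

Euclidean algorithm on 10240, 1375:
10240 = 7·1375 + 615
1375 = 2·615 + 145
615 = 4·145 + 35
145 = 4·35 + 5
35 = 7·5 + 0
Since gcd = 5 > 1, 1375 is not a unit mod 10240.

no inverse exists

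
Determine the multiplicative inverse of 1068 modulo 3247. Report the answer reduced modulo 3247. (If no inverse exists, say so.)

Apply the Euclidean algorithm to 3247 and 1068:
3247 = 3×1068 + 43
1068 = 24×43 + 36
43 = 1×36 + 7
36 = 5×7 + 1
7 = 7×1 + 0
gcd = 1, so the inverse exists. Back-substitute:
1 = 36 − 5·7
1 = −5·43 + 6·36
1 = 6·1068 − 149·43
1 = −149·3247 + 453·1068
So 1068·453 ≡ 1 (mod 3247).

453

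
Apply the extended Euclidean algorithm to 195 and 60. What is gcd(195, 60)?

15

Repeated division:
195 = 3·60 + 15
60 = 4·15 + 0
gcd(195, 60) = 15.
Working backward:
15 = 195 − 3·60
So 15 = (1)·195 + (-3)·60.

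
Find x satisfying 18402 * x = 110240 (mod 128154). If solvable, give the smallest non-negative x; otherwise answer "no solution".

gcd(18402, 128154):
128154 = 6*18402 + 17742
18402 = 1*17742 + 660
17742 = 26*660 + 582
660 = 1*582 + 78
582 = 7*78 + 36
78 = 2*36 + 6
36 = 6*6 + 0
gcd = 6, but 6 ∤ 110240, so the congruence has no solution.

no solution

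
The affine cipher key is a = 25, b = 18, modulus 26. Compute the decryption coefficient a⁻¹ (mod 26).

25

gcd(26, 25) by repeated division:
26 = 1·25 + 1
25 = 25·1 + 0
Since gcd(25, 26) = 1, back-substitute to write 1 as a combination:
1 = 26 − 25
Hence 25⁻¹ ≡ -1 ≡ 25 (mod 26).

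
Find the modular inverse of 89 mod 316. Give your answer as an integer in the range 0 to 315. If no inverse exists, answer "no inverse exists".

gcd(316, 89) by repeated division:
316 = 3×89 + 49
89 = 1×49 + 40
49 = 1×40 + 9
40 = 4×9 + 4
9 = 2×4 + 1
4 = 4×1 + 0
The gcd is 1. Working backward:
1 = 9 − 2·4
1 = −2·40 + 9·9
1 = 9·49 − 11·40
1 = −11·89 + 20·49
1 = 20·316 − 71·89
Thus 89·(-71) ≡ 1 (mod 316); reducing, -71 mod 316 = 245.

245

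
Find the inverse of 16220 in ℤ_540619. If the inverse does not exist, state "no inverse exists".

310006

Apply the Euclidean algorithm to 540619 and 16220:
540619 = 33·16220 + 5359
16220 = 3·5359 + 143
5359 = 37·143 + 68
143 = 2·68 + 7
68 = 9·7 + 5
7 = 1·5 + 2
5 = 2·2 + 1
2 = 2·1 + 0
gcd = 1, so the inverse exists. Back-substitute:
1 = 5 − 2·2
1 = −2·7 + 3·5
1 = 3·68 − 29·7
1 = −29·143 + 61·68
1 = 61·5359 − 2286·143
1 = −2286·16220 + 6919·5359
1 = 6919·540619 − 230613·16220
So 16220·(-230613) ≡ 1 (mod 540619), and -230613 ≡ 310006 (mod 540619).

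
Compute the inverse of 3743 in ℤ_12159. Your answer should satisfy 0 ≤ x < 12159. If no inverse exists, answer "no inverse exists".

8459

gcd(12159, 3743) by repeated division:
12159 = 3*3743 + 930
3743 = 4*930 + 23
930 = 40*23 + 10
23 = 2*10 + 3
10 = 3*3 + 1
3 = 3*1 + 0
gcd = 1, so the inverse exists. Back-substitute:
1 = 10 − 3·3
1 = −3·23 + 7·10
1 = 7·930 − 283·23
1 = −283·3743 + 1139·930
1 = 1139·12159 − 3700·3743
So 3743·(-3700) ≡ 1 (mod 12159), and -3700 ≡ 8459 (mod 12159).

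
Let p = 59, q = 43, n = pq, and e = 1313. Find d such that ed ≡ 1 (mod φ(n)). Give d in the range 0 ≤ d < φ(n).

φ(n) = (p−1)(q−1) = 58·42 = 2436.
Need d with 1313·d ≡ 1 (mod 2436). Apply the extended Euclidean algorithm:
2436 = 1*1313 + 1123
1313 = 1*1123 + 190
1123 = 5*190 + 173
190 = 1*173 + 17
173 = 10*17 + 3
17 = 5*3 + 2
3 = 1*2 + 1
2 = 2*1 + 0
Back-substitute:
1 = 3 − 2
1 = −17 + 6·3
1 = 6·173 − 61·17
1 = −61·190 + 67·173
1 = 67·1123 − 396·190
1 = −396·1313 + 463·1123
1 = 463·2436 − 859·1313
So 1313·(-859) ≡ 1 (mod 2436), hence d ≡ -859 ≡ 1577 (mod 2436).

1577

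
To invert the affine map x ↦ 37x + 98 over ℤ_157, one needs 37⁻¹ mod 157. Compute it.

17

Extended Euclidean algorithm:
157 = 4·37 + 9
37 = 4·9 + 1
9 = 9·1 + 0
gcd = 1, so the inverse exists. Back-substitute:
1 = 37 − 4·9
1 = −4·157 + 17·37
So 37·17 ≡ 1 (mod 157).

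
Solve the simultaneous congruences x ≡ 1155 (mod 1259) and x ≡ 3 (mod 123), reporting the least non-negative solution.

122019

Write x = 1155 + 1259·k. Then 1259·k ≡ 3 − 1155 ≡ 78 (mod 123).
Need 1259⁻¹ mod 123. Extended Euclid on (123, 29):
123 = 4*29 + 7
29 = 4*7 + 1
7 = 7*1 + 0
Back-substitute:
1 = 29 − 4·7
1 = −4·123 + 17·29
1259⁻¹ ≡ 17 (mod 123), so k ≡ 17·78 ≡ 96 (mod 123).
x = 1155 + 1259·96 = 122019.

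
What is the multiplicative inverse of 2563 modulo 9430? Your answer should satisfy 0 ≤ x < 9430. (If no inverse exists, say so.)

Apply the Euclidean algorithm to 9430 and 2563:
9430 = 3×2563 + 1741
2563 = 1×1741 + 822
1741 = 2×822 + 97
822 = 8×97 + 46
97 = 2×46 + 5
46 = 9×5 + 1
5 = 5×1 + 0
gcd = 1, so the inverse exists. Back-substitute:
1 = 46 − 9·5
1 = −9·97 + 19·46
1 = 19·822 − 161·97
1 = −161·1741 + 341·822
1 = 341·2563 − 502·1741
1 = −502·9430 + 1847·2563
So 2563·1847 ≡ 1 (mod 9430).

1847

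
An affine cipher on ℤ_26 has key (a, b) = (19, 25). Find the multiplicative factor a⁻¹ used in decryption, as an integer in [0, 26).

11

Extended Euclidean algorithm:
26 = 1*19 + 7
19 = 2*7 + 5
7 = 1*5 + 2
5 = 2*2 + 1
2 = 2*1 + 0
gcd = 1, so the inverse exists. Back-substitute:
1 = 5 − 2·2
1 = −2·7 + 3·5
1 = 3·19 − 8·7
1 = −8·26 + 11·19
So 19·11 ≡ 1 (mod 26).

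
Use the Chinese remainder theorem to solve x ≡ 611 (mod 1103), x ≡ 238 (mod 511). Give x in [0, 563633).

482622

Write x = 611 + 1103·k. Then 1103·k ≡ 238 − 611 ≡ 138 (mod 511).
Need 1103⁻¹ mod 511. Extended Euclid on (511, 81):
511 = 6·81 + 25
81 = 3·25 + 6
25 = 4·6 + 1
6 = 6·1 + 0
Back-substitute:
1 = 25 − 4·6
1 = −4·81 + 13·25
1 = 13·511 − 82·81
1103⁻¹ ≡ 429 (mod 511), so k ≡ 429·138 ≡ 437 (mod 511).
x = 611 + 1103·437 = 482622.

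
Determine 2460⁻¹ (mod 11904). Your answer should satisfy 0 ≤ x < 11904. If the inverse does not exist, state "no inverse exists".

Euclidean algorithm on 11904, 2460:
11904 = 4*2460 + 2064
2460 = 1*2064 + 396
2064 = 5*396 + 84
396 = 4*84 + 60
84 = 1*60 + 24
60 = 2*24 + 12
24 = 2*12 + 0
Since gcd = 12 > 1, 2460 is not a unit mod 11904.

no inverse exists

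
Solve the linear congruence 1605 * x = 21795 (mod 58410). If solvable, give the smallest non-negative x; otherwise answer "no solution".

First find gcd(1605, 58410):
58410 = 36*1605 + 630
1605 = 2*630 + 345
630 = 1*345 + 285
345 = 1*285 + 60
285 = 4*60 + 45
60 = 1*45 + 15
45 = 3*15 + 0
gcd = 15 and 15 | 21795, so solutions exist. Divide through by 15: 107x ≡ 1453 (mod 3894).
Now find 107⁻¹ mod 3894:
3894 = 36·107 + 42
107 = 2·42 + 23
42 = 1·23 + 19
23 = 1·19 + 4
19 = 4·4 + 3
4 = 1·3 + 1
3 = 3·1 + 0
Back-substitute:
1 = 4 − 3
1 = −19 + 5·4
1 = 5·23 − 6·19
1 = −6·42 + 11·23
1 = 11·107 − 28·42
1 = −28·3894 + 1019·107
So 107⁻¹ ≡ 1019 (mod 3894).
Then x ≡ 1019·1453 ≡ 887 (mod 3894); the smallest non-negative solution is x = 887.

887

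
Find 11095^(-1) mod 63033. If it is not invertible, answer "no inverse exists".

Extended Euclidean algorithm:
63033 = 5·11095 + 7558
11095 = 1·7558 + 3537
7558 = 2·3537 + 484
3537 = 7·484 + 149
484 = 3·149 + 37
149 = 4·37 + 1
37 = 37·1 + 0
The gcd is 1. Working backward:
1 = 149 − 4·37
1 = −4·484 + 13·149
1 = 13·3537 − 95·484
1 = −95·7558 + 203·3537
1 = 203·11095 − 298·7558
1 = −298·63033 + 1693·11095
So 11095·1693 ≡ 1 (mod 63033).

1693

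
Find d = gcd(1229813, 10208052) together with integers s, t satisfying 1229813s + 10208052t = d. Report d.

Apply Euclid's algorithm to 10208052 and 1229813:
10208052 = 8·1229813 + 369548
1229813 = 3·369548 + 121169
369548 = 3·121169 + 6041
121169 = 20·6041 + 349
6041 = 17·349 + 108
349 = 3·108 + 25
108 = 4·25 + 8
25 = 3·8 + 1
8 = 8·1 + 0
gcd(1229813, 10208052) = 1.
Working backward:
1 = 25 − 3·8
1 = −3·108 + 13·25
1 = 13·349 − 42·108
1 = −42·6041 + 727·349
1 = 727·121169 − 14582·6041
1 = −14582·369548 + 44473·121169
1 = 44473·1229813 − 148001·369548
1 = −148001·10208052 + 1228481·1229813
So 1 = (-148001)·10208052 + (1228481)·1229813.

1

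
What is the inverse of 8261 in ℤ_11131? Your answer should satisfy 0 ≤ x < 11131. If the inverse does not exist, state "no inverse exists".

8420

gcd(11131, 8261) by repeated division:
11131 = 1*8261 + 2870
8261 = 2*2870 + 2521
2870 = 1*2521 + 349
2521 = 7*349 + 78
349 = 4*78 + 37
78 = 2*37 + 4
37 = 9*4 + 1
4 = 4*1 + 0
The gcd is 1. Working backward:
1 = 37 − 9·4
1 = −9·78 + 19·37
1 = 19·349 − 85·78
1 = −85·2521 + 614·349
1 = 614·2870 − 699·2521
1 = −699·8261 + 2012·2870
1 = 2012·11131 − 2711·8261
So 8261·(-2711) ≡ 1 (mod 11131), and -2711 ≡ 8420 (mod 11131).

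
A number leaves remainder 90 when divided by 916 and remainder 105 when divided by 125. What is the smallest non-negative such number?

Write x = 90 + 916·k. Then 916·k ≡ 105 − 90 ≡ 15 (mod 125).
Need 916⁻¹ mod 125. Extended Euclid on (125, 41):
125 = 3·41 + 2
41 = 20·2 + 1
2 = 2·1 + 0
Back-substitute:
1 = 41 − 20·2
1 = −20·125 + 61·41
916⁻¹ ≡ 61 (mod 125), so k ≡ 61·15 ≡ 40 (mod 125).
x = 90 + 916·40 = 36730.

36730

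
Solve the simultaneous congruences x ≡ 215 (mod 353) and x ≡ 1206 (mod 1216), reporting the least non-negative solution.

316150

Write x = 215 + 353·k. Then 353·k ≡ 1206 − 215 ≡ 991 (mod 1216).
Need 353⁻¹ mod 1216. Extended Euclid on (1216, 353):
1216 = 3·353 + 157
353 = 2·157 + 39
157 = 4·39 + 1
39 = 39·1 + 0
Back-substitute:
1 = 157 − 4·39
1 = −4·353 + 9·157
1 = 9·1216 − 31·353
353⁻¹ ≡ 1185 (mod 1216), so k ≡ 1185·991 ≡ 895 (mod 1216).
x = 215 + 353·895 = 316150.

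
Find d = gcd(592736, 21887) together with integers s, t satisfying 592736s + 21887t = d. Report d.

1

Euclidean algorithm:
592736 = 27·21887 + 1787
21887 = 12·1787 + 443
1787 = 4·443 + 15
443 = 29·15 + 8
15 = 1·8 + 7
8 = 1·7 + 1
7 = 7·1 + 0
gcd(592736, 21887) = 1.
Working backward:
1 = 8 − 7
1 = −15 + 2·8
1 = 2·443 − 59·15
1 = −59·1787 + 238·443
1 = 238·21887 − 2915·1787
1 = −2915·592736 + 78943·21887
So 1 = (-2915)·592736 + (78943)·21887.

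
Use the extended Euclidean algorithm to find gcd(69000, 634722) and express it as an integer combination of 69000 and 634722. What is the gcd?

Apply Euclid's algorithm to 634722 and 69000:
634722 = 9*69000 + 13722
69000 = 5*13722 + 390
13722 = 35*390 + 72
390 = 5*72 + 30
72 = 2*30 + 12
30 = 2*12 + 6
12 = 2*6 + 0
gcd(69000, 634722) = 6.
Back-substituting:
6 = 30 − 2·12
6 = −2·72 + 5·30
6 = 5·390 − 27·72
6 = −27·13722 + 950·390
6 = 950·69000 − 4777·13722
6 = −4777·634722 + 43943·69000
So 6 = (-4777)·634722 + (43943)·69000.

6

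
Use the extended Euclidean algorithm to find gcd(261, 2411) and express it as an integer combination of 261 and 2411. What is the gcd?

1

Repeated division:
2411 = 9*261 + 62
261 = 4*62 + 13
62 = 4*13 + 10
13 = 1*10 + 3
10 = 3*3 + 1
3 = 3*1 + 0
gcd(261, 2411) = 1.
Express as a combination:
1 = 10 − 3·3
1 = −3·13 + 4·10
1 = 4·62 − 19·13
1 = −19·261 + 80·62
1 = 80·2411 − 739·261
So 1 = (80)·2411 + (-739)·261.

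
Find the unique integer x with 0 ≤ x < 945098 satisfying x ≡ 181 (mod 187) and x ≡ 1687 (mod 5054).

936677

Write x = 181 + 187·k. Then 187·k ≡ 1687 − 181 ≡ 1506 (mod 5054).
Need 187⁻¹ mod 5054. Extended Euclid on (5054, 187):
5054 = 27*187 + 5
187 = 37*5 + 2
5 = 2*2 + 1
2 = 2*1 + 0
Back-substitute:
1 = 5 − 2·2
1 = −2·187 + 75·5
1 = 75·5054 − 2027·187
187⁻¹ ≡ 3027 (mod 5054), so k ≡ 3027·1506 ≡ 5008 (mod 5054).
x = 181 + 187·5008 = 936677.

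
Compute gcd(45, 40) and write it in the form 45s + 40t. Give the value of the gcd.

Euclidean algorithm:
45 = 1*40 + 5
40 = 8*5 + 0
gcd(45, 40) = 5.
Back-substituting:
5 = 45 − 40
So 5 = (1)·45 + (-1)·40.

5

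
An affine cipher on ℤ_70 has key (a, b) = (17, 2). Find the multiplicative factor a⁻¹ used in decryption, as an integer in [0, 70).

Apply the Euclidean algorithm to 70 and 17:
70 = 4*17 + 2
17 = 8*2 + 1
2 = 2*1 + 0
The gcd is 1. Working backward:
1 = 17 − 8·2
1 = −8·70 + 33·17
So 17·33 ≡ 1 (mod 70).

33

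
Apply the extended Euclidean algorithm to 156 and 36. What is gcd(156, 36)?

Euclidean algorithm:
156 = 4×36 + 12
36 = 3×12 + 0
gcd(156, 36) = 12.
Working backward:
12 = 156 − 4·36
So 12 = (1)·156 + (-4)·36.

12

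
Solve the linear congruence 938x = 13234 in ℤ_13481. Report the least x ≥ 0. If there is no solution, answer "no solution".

First find gcd(938, 13481):
13481 = 14·938 + 349
938 = 2·349 + 240
349 = 1·240 + 109
240 = 2·109 + 22
109 = 4·22 + 21
22 = 1·21 + 1
21 = 21·1 + 0
gcd = 1, so a unique solution mod 13481 exists.
Back-substitute for the Bézout coefficients:
1 = 22 − 21
1 = −109 + 5·22
1 = 5·240 − 11·109
1 = −11·349 + 16·240
1 = 16·938 − 43·349
1 = −43·13481 + 618·938
So 938·(618) ≡ 1 (mod 13481), giving 938⁻¹ ≡ 618.
x ≡ 938⁻¹·13234 ≡ 618·13234 ≡ 9126 (mod 13481).

9126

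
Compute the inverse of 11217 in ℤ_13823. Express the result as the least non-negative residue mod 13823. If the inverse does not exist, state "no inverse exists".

4567

Apply the Euclidean algorithm to 13823 and 11217:
13823 = 1*11217 + 2606
11217 = 4*2606 + 793
2606 = 3*793 + 227
793 = 3*227 + 112
227 = 2*112 + 3
112 = 37*3 + 1
3 = 3*1 + 0
gcd = 1, so the inverse exists. Back-substitute:
1 = 112 − 37·3
1 = −37·227 + 75·112
1 = 75·793 − 262·227
1 = −262·2606 + 861·793
1 = 861·11217 − 3706·2606
1 = −3706·13823 + 4567·11217
So 11217·4567 ≡ 1 (mod 13823).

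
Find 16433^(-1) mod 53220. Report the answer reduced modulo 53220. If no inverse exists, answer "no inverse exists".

Extended Euclidean algorithm:
53220 = 3·16433 + 3921
16433 = 4·3921 + 749
3921 = 5·749 + 176
749 = 4·176 + 45
176 = 3·45 + 41
45 = 1·41 + 4
41 = 10·4 + 1
4 = 4·1 + 0
Since gcd(16433, 53220) = 1, back-substitute to write 1 as a combination:
1 = 41 − 10·4
1 = −10·45 + 11·41
1 = 11·176 − 43·45
1 = −43·749 + 183·176
1 = 183·3921 − 958·749
1 = −958·16433 + 4015·3921
1 = 4015·53220 − 13003·16433
So 16433·(-13003) ≡ 1 (mod 53220), and -13003 ≡ 40217 (mod 53220).

40217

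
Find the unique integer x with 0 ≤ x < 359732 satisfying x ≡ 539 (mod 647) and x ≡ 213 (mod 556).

270985

Write x = 539 + 647·k. Then 647·k ≡ 213 − 539 ≡ 230 (mod 556).
Need 647⁻¹ mod 556. Extended Euclid on (556, 91):
556 = 6·91 + 10
91 = 9·10 + 1
10 = 10·1 + 0
Back-substitute:
1 = 91 − 9·10
1 = −9·556 + 55·91
647⁻¹ ≡ 55 (mod 556), so k ≡ 55·230 ≡ 418 (mod 556).
x = 539 + 647·418 = 270985.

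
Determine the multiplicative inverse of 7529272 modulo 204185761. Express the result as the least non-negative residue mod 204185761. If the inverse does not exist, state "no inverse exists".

22617807

Run Euclid on (204185761, 7529272):
204185761 = 27×7529272 + 895417
7529272 = 8×895417 + 365936
895417 = 2×365936 + 163545
365936 = 2×163545 + 38846
163545 = 4×38846 + 8161
38846 = 4×8161 + 6202
8161 = 1×6202 + 1959
6202 = 3×1959 + 325
1959 = 6×325 + 9
325 = 36×9 + 1
9 = 9×1 + 0
The gcd is 1. Working backward:
1 = 325 − 36·9
1 = −36·1959 + 217·325
1 = 217·6202 − 687·1959
1 = −687·8161 + 904·6202
1 = 904·38846 − 4303·8161
1 = −4303·163545 + 18116·38846
1 = 18116·365936 − 40535·163545
1 = −40535·895417 + 99186·365936
1 = 99186·7529272 − 834023·895417
1 = −834023·204185761 + 22617807·7529272
So 7529272·22617807 ≡ 1 (mod 204185761).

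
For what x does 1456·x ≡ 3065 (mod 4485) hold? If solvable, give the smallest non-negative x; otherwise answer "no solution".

no solution

gcd(1456, 4485):
4485 = 3×1456 + 117
1456 = 12×117 + 52
117 = 2×52 + 13
52 = 4×13 + 0
gcd = 13, but 13 ∤ 3065, so the congruence has no solution.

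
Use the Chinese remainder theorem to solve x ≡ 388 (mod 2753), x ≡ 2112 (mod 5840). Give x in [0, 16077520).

5363232

Write x = 388 + 2753·k. Then 2753·k ≡ 2112 − 388 ≡ 1724 (mod 5840).
Need 2753⁻¹ mod 5840. Extended Euclid on (5840, 2753):
5840 = 2*2753 + 334
2753 = 8*334 + 81
334 = 4*81 + 10
81 = 8*10 + 1
10 = 10*1 + 0
Back-substitute:
1 = 81 − 8·10
1 = −8·334 + 33·81
1 = 33·2753 − 272·334
1 = −272·5840 + 577·2753
2753⁻¹ ≡ 577 (mod 5840), so k ≡ 577·1724 ≡ 1948 (mod 5840).
x = 388 + 2753·1948 = 5363232.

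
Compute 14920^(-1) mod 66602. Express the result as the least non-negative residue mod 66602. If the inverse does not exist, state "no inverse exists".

no inverse exists

Euclidean algorithm on 66602, 14920:
66602 = 4*14920 + 6922
14920 = 2*6922 + 1076
6922 = 6*1076 + 466
1076 = 2*466 + 144
466 = 3*144 + 34
144 = 4*34 + 8
34 = 4*8 + 2
8 = 4*2 + 0
The gcd is 2, not 1, hence no inverse exists.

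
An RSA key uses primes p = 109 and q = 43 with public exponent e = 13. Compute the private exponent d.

φ(n) = (p−1)(q−1) = 108·42 = 4536.
Need d with 13·d ≡ 1 (mod 4536). Apply the extended Euclidean algorithm:
4536 = 348·13 + 12
13 = 1·12 + 1
12 = 12·1 + 0
Back-substitute:
1 = 13 − 12
1 = −4536 + 349·13
So 13·349 ≡ 1 (mod 4536), hence d = 349.

349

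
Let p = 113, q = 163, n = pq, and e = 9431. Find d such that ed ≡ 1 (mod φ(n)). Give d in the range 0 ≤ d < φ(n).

935

φ(n) = (p−1)(q−1) = 112·162 = 18144.
Need d with 9431·d ≡ 1 (mod 18144). Apply the extended Euclidean algorithm:
18144 = 1·9431 + 8713
9431 = 1·8713 + 718
8713 = 12·718 + 97
718 = 7·97 + 39
97 = 2·39 + 19
39 = 2·19 + 1
19 = 19·1 + 0
Back-substitute:
1 = 39 − 2·19
1 = −2·97 + 5·39
1 = 5·718 − 37·97
1 = −37·8713 + 449·718
1 = 449·9431 − 486·8713
1 = −486·18144 + 935·9431
So 9431·935 ≡ 1 (mod 18144), hence d = 935.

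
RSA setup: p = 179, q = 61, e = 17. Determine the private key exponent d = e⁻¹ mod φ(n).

φ(n) = (p−1)(q−1) = 178·60 = 10680.
Need d with 17·d ≡ 1 (mod 10680). Apply the extended Euclidean algorithm:
10680 = 628·17 + 4
17 = 4·4 + 1
4 = 4·1 + 0
Back-substitute:
1 = 17 − 4·4
1 = −4·10680 + 2513·17
So 17·2513 ≡ 1 (mod 10680), hence d = 2513.

2513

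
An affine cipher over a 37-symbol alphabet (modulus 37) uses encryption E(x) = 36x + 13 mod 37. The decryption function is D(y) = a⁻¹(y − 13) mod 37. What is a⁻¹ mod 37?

Apply the Euclidean algorithm to 37 and 36:
37 = 1*36 + 1
36 = 36*1 + 0
gcd = 1, so the inverse exists. Back-substitute:
1 = 37 − 36
Hence 36⁻¹ ≡ -1 ≡ 36 (mod 37).

36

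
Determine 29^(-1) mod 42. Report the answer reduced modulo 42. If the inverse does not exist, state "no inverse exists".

Run Euclid on (42, 29):
42 = 1×29 + 13
29 = 2×13 + 3
13 = 4×3 + 1
3 = 3×1 + 0
gcd = 1, so the inverse exists. Back-substitute:
1 = 13 − 4·3
1 = −4·29 + 9·13
1 = 9·42 − 13·29
Hence 29⁻¹ ≡ -13 ≡ 29 (mod 42).

29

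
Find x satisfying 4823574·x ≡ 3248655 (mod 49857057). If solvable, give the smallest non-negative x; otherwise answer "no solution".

2735032

First find gcd(4823574, 49857057):
49857057 = 10×4823574 + 1621317
4823574 = 2×1621317 + 1580940
1621317 = 1×1580940 + 40377
1580940 = 39×40377 + 6237
40377 = 6×6237 + 2955
6237 = 2×2955 + 327
2955 = 9×327 + 12
327 = 27×12 + 3
12 = 4×3 + 0
gcd = 3 and 3 | 3248655, so solutions exist. Divide through by 3: 1607858x ≡ 1082885 (mod 16619019).
Now find 1607858⁻¹ mod 16619019:
16619019 = 10*1607858 + 540439
1607858 = 2*540439 + 526980
540439 = 1*526980 + 13459
526980 = 39*13459 + 2079
13459 = 6*2079 + 985
2079 = 2*985 + 109
985 = 9*109 + 4
109 = 27*4 + 1
4 = 4*1 + 0
Back-substitute:
1 = 109 − 27·4
1 = −27·985 + 244·109
1 = 244·2079 − 515·985
1 = −515·13459 + 3334·2079
1 = 3334·526980 − 130541·13459
1 = −130541·540439 + 133875·526980
1 = 133875·1607858 − 398291·540439
1 = −398291·16619019 + 4116785·1607858
So 1607858⁻¹ ≡ 4116785 (mod 16619019).
Then x ≡ 4116785·1082885 ≡ 2735032 (mod 16619019); the smallest non-negative solution is x = 2735032.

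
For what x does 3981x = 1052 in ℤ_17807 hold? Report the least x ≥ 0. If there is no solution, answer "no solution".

First find gcd(3981, 17807):
17807 = 4×3981 + 1883
3981 = 2×1883 + 215
1883 = 8×215 + 163
215 = 1×163 + 52
163 = 3×52 + 7
52 = 7×7 + 3
7 = 2×3 + 1
3 = 3×1 + 0
gcd = 1, so a unique solution mod 17807 exists.
Back-substitute for the Bézout coefficients:
1 = 7 − 2·3
1 = −2·52 + 15·7
1 = 15·163 − 47·52
1 = −47·215 + 62·163
1 = 62·1883 − 543·215
1 = −543·3981 + 1148·1883
1 = 1148·17807 − 5135·3981
So 3981·(-5135) ≡ 1 (mod 17807), giving 3981⁻¹ ≡ 12672.
x ≡ 3981⁻¹·1052 ≡ 12672·1052 ≡ 11308 (mod 17807).

11308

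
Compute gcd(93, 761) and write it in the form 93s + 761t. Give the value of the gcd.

Euclidean algorithm:
761 = 8×93 + 17
93 = 5×17 + 8
17 = 2×8 + 1
8 = 8×1 + 0
gcd(93, 761) = 1.
Working backward:
1 = 17 − 2·8
1 = −2·93 + 11·17
1 = 11·761 − 90·93
So 1 = (11)·761 + (-90)·93.

1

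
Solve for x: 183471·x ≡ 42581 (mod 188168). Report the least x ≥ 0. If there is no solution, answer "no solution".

154227

First find gcd(183471, 188168):
188168 = 1×183471 + 4697
183471 = 39×4697 + 288
4697 = 16×288 + 89
288 = 3×89 + 21
89 = 4×21 + 5
21 = 4×5 + 1
5 = 5×1 + 0
gcd = 1, so a unique solution mod 188168 exists.
Back-substitute for the Bézout coefficients:
1 = 21 − 4·5
1 = −4·89 + 17·21
1 = 17·288 − 55·89
1 = −55·4697 + 897·288
1 = 897·183471 − 35038·4697
1 = −35038·188168 + 35935·183471
So 183471·(35935) ≡ 1 (mod 188168), giving 183471⁻¹ ≡ 35935.
x ≡ 183471⁻¹·42581 ≡ 35935·42581 ≡ 154227 (mod 188168).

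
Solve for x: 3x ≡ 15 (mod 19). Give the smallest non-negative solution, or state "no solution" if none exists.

First find gcd(3, 19):
19 = 6·3 + 1
3 = 3·1 + 0
gcd = 1, so a unique solution mod 19 exists.
Back-substitute for the Bézout coefficients:
1 = 19 − 6·3
So 3·(-6) ≡ 1 (mod 19), giving 3⁻¹ ≡ 13.
x ≡ 3⁻¹·15 ≡ 13·15 ≡ 5 (mod 19).

5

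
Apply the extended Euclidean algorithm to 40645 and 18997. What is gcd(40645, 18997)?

Apply Euclid's algorithm to 40645 and 18997:
40645 = 2×18997 + 2651
18997 = 7×2651 + 440
2651 = 6×440 + 11
440 = 40×11 + 0
gcd(40645, 18997) = 11.
Back-substituting:
11 = 2651 − 6·440
11 = −6·18997 + 43·2651
11 = 43·40645 − 92·18997
So 11 = (43)·40645 + (-92)·18997.

11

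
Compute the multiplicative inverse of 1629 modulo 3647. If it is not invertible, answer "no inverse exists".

150

Extended Euclidean algorithm:
3647 = 2×1629 + 389
1629 = 4×389 + 73
389 = 5×73 + 24
73 = 3×24 + 1
24 = 24×1 + 0
gcd = 1, so the inverse exists. Back-substitute:
1 = 73 − 3·24
1 = −3·389 + 16·73
1 = 16·1629 − 67·389
1 = −67·3647 + 150·1629
So 1629·150 ≡ 1 (mod 3647).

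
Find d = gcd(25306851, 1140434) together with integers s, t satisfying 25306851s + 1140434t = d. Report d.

Repeated division:
25306851 = 22·1140434 + 217303
1140434 = 5·217303 + 53919
217303 = 4·53919 + 1627
53919 = 33·1627 + 228
1627 = 7·228 + 31
228 = 7·31 + 11
31 = 2·11 + 9
11 = 1·9 + 2
9 = 4·2 + 1
2 = 2·1 + 0
gcd(25306851, 1140434) = 1.
Back-substituting:
1 = 9 − 4·2
1 = −4·11 + 5·9
1 = 5·31 − 14·11
1 = −14·228 + 103·31
1 = 103·1627 − 735·228
1 = −735·53919 + 24358·1627
1 = 24358·217303 − 98167·53919
1 = −98167·1140434 + 515193·217303
1 = 515193·25306851 − 11432413·1140434
So 1 = (515193)·25306851 + (-11432413)·1140434.

1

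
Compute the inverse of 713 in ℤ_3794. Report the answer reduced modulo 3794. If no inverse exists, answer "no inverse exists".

gcd(3794, 713) by repeated division:
3794 = 5×713 + 229
713 = 3×229 + 26
229 = 8×26 + 21
26 = 1×21 + 5
21 = 4×5 + 1
5 = 5×1 + 0
The gcd is 1. Working backward:
1 = 21 − 4·5
1 = −4·26 + 5·21
1 = 5·229 − 44·26
1 = −44·713 + 137·229
1 = 137·3794 − 729·713
Thus 713·(-729) ≡ 1 (mod 3794); reducing, -729 mod 3794 = 3065.

3065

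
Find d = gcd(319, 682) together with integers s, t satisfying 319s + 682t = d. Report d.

11

Apply Euclid's algorithm to 682 and 319:
682 = 2×319 + 44
319 = 7×44 + 11
44 = 4×11 + 0
gcd(319, 682) = 11.
Back-substituting:
11 = 319 − 7·44
11 = −7·682 + 15·319
So 11 = (-7)·682 + (15)·319.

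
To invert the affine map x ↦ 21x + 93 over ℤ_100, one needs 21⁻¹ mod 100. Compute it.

81

Run Euclid on (100, 21):
100 = 4*21 + 16
21 = 1*16 + 5
16 = 3*5 + 1
5 = 5*1 + 0
The gcd is 1. Working backward:
1 = 16 − 3·5
1 = −3·21 + 4·16
1 = 4·100 − 19·21
Thus 21·(-19) ≡ 1 (mod 100); reducing, -19 mod 100 = 81.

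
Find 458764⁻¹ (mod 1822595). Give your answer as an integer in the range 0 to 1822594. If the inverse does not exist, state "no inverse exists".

Apply the Euclidean algorithm to 1822595 and 458764:
1822595 = 3*458764 + 446303
458764 = 1*446303 + 12461
446303 = 35*12461 + 10168
12461 = 1*10168 + 2293
10168 = 4*2293 + 996
2293 = 2*996 + 301
996 = 3*301 + 93
301 = 3*93 + 22
93 = 4*22 + 5
22 = 4*5 + 2
5 = 2*2 + 1
2 = 2*1 + 0
The gcd is 1. Working backward:
1 = 5 − 2·2
1 = −2·22 + 9·5
1 = 9·93 − 38·22
1 = −38·301 + 123·93
1 = 123·996 − 407·301
1 = −407·2293 + 937·996
1 = 937·10168 − 4155·2293
1 = −4155·12461 + 5092·10168
1 = 5092·446303 − 182375·12461
1 = −182375·458764 + 187467·446303
1 = 187467·1822595 − 744776·458764
So 458764·(-744776) ≡ 1 (mod 1822595), and -744776 ≡ 1077819 (mod 1822595).

1077819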